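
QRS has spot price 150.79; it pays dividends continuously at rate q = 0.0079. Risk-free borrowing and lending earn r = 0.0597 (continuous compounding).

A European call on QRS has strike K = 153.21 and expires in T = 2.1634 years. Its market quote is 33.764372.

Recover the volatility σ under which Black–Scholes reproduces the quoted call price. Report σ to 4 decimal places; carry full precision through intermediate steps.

sigma = 0.3215

At σ = 0.3215 the Black–Scholes value reproduces the quote:
σ√T = 0.3215·√2.1634 = 0.472878
d₁ = (ln(S/K) + (r−q+σ²/2)T) / (σ√T) = (ln(150.79/153.21) + (0.0597−0.0079+0.3215²/2)·2.1634) / 0.472878 = (-0.015921 + 0.223871) / 0.472878 = 0.439753
d₂ = d₁ − σ√T = 0.439753 − 0.472878 = -0.033125
e^{−rT} = 0.878838
e^{−qT} = 0.983054
N(d₁) = 0.669942,  N(d₂) = 0.486787
V = S·e^{−qT}·N(d₁) − K·e^{−rT}·N(d₂) = 99.308698 − 65.544326 = 33.764372 (matching the quote); vega is positive throughout, so no other σ reproduces this price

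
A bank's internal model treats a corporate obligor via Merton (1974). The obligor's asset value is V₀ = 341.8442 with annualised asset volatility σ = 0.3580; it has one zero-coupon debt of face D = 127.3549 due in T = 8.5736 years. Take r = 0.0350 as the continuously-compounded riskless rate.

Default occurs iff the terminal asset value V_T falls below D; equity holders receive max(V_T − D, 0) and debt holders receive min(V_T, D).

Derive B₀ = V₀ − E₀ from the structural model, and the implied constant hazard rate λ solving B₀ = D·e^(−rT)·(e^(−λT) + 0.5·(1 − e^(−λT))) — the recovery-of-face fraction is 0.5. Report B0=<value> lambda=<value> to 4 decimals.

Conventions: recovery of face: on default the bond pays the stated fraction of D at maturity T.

B0=85.2583 lambda=0.0249

With assets at 341.8442 and a single debt payment of 127.3549 at 8.5736 years:
d₁ = [ln(V₀/D) + (r + σ²/2)T] / (σ√T)
   = [ln(341.8442/127.3549) + (0.0350 + 0.5·0.3580²)·8.5736] / (0.3580·√8.5736)
   = [0.987377 + 0.849489] / 1.048249 = 1.752318
d₂ = d₁ − σ√T = 1.752318 − 1.048249 = 0.704069
N(d₁) = 0.960140,  N(d₂) = 0.759305,  e^(−rT) = 0.740762
E₀ = V₀·N(d₁) − D·e^(−rT)·N(d₂)
   = 341.8442·0.960140 − 127.3549·0.740762·0.759305 = 256.585864
B₀ = V₀ − E₀ = 341.8442 − 256.585864 = 85.258336
e^(−λT) = (B₀·e^(rT)/D − 0.5)/(1 − 0.5) = (85.2583·1.349961/127.3549 − 0.5)/0.5 = 0.80747524
λ = −ln(0.80747524)/8.5736 = 0.024942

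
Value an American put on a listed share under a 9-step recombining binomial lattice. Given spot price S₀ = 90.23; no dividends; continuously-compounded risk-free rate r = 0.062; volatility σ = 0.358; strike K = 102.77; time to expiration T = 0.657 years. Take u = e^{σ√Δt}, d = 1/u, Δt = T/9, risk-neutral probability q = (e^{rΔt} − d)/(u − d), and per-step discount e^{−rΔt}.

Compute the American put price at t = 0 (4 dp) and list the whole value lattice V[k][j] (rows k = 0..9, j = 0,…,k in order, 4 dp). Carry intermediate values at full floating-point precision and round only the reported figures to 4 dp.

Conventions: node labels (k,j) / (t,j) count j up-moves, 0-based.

params: Δt=0.07300 u=1.10156 d=0.90780 q=0.49925 e^(-rΔt)=0.99548
t_9 payoffs: 64.9883 56.9245 47.1396 35.2663 20.8588 3.3763 0.0000 0.0000 0.0000 0.0000
k=8: node(8,0) S=41.6188 payoff=61.1512 vs cont=60.6871 → 61.1512 [stop]  node(8,1) S=50.5016 payoff=52.2684 vs cont=51.8043 → 52.2684 [stop]  node(8,2) S=61.2802 payoff=41.4898 vs cont=41.0257 → 41.4898 [stop]  node(8,3) S=74.3593 payoff=28.4107 vs cont=27.9466 → 28.4107 [stop]  node(8,4) S=90.2300 payoff=12.5400 vs cont=12.0759 → 12.5400 [stop]  node(8,5) S=109.4880 payoff=0.0000 vs cont=1.6831 → 1.6831 [wait]  node(8,6) S=132.8562 payoff=0.0000 vs cont=0.0000 → 0.0000 [wait]  node(8,7) S=161.2119 payoff=0.0000 vs cont=0.0000 → 0.0000 [wait]  node(8,8) S=195.6196 payoff=0.0000 vs cont=0.0000 → 0.0000 [wait]
k=7: node(7,0) S=45.8455 payoff=56.9245 vs cont=56.4604 → 56.9245 [stop]  node(7,1) S=55.6304 payoff=47.1396 vs cont=46.6755 → 47.1396 [stop]  node(7,2) S=67.5037 payoff=35.2663 vs cont=34.8022 → 35.2663 [stop]  node(7,3) S=81.9112 payoff=20.8588 vs cont=20.3947 → 20.8588 [stop]  node(7,4) S=99.3937 payoff=3.3763 vs cont=7.0875 → 7.0875 [wait]  node(7,5) S=120.6074 payoff=0.0000 vs cont=0.8390 → 0.8390 [wait]  node(7,6) S=146.3489 payoff=0.0000 vs cont=0.0000 → 0.0000 [wait]  node(7,7) S=177.5844 payoff=0.0000 vs cont=0.0000 → 0.0000 [wait]
k=6: node(6,0) S=50.5016 payoff=52.2684 vs cont=51.8043 → 52.2684 [stop]  node(6,1) S=61.2802 payoff=41.4898 vs cont=41.0257 → 41.4898 [stop]  node(6,2) S=74.3593 payoff=28.4107 vs cont=27.9466 → 28.4107 [stop]  node(6,3) S=90.2300 payoff=12.5400 vs cont=13.9204 → 13.9204 [wait]  node(6,4) S=109.4880 payoff=0.0000 vs cont=3.9500 → 3.9500 [wait]  node(6,5) S=132.8562 payoff=0.0000 vs cont=0.4182 → 0.4182 [wait]  node(6,6) S=161.2119 payoff=0.0000 vs cont=0.0000 → 0.0000 [wait]
k=5: node(5,0) S=55.6304 payoff=47.1396 vs cont=46.6755 → 47.1396 [stop]  node(5,1) S=67.5037 payoff=35.2663 vs cont=34.8022 → 35.2663 [stop]  node(5,2) S=81.9112 payoff=20.8588 vs cont=21.0807 → 21.0807 [wait]  node(5,3) S=99.3937 payoff=3.3763 vs cont=8.9023 → 8.9023 [wait]  node(5,4) S=120.6074 payoff=0.0000 vs cont=2.1769 → 2.1769 [wait]  node(5,5) S=146.3489 payoff=0.0000 vs cont=0.2085 → 0.2085 [wait]
k=4: node(4,0) S=61.2802 payoff=41.4898 vs cont=41.0257 → 41.4898 [stop]  node(4,1) S=74.3593 payoff=28.4107 vs cont=28.0569 → 28.4107 [stop]  node(4,2) S=90.2300 payoff=12.5400 vs cont=14.9329 → 14.9329 [wait]  node(4,3) S=109.4880 payoff=0.0000 vs cont=5.5196 → 5.5196 [wait]  node(4,4) S=132.8562 payoff=0.0000 vs cont=1.1888 → 1.1888 [wait]
k=3: node(3,0) S=67.5037 payoff=35.2663 vs cont=34.8022 → 35.2663 [stop]  node(3,1) S=81.9112 payoff=20.8588 vs cont=21.5840 → 21.5840 [wait]  node(3,2) S=99.3937 payoff=3.3763 vs cont=10.1871 → 10.1871 [wait]  node(3,3) S=120.6074 payoff=0.0000 vs cont=3.3423 → 3.3423 [wait]
k=2: node(2,0) S=74.3593 payoff=28.4107 vs cont=28.3070 → 28.4107 [stop]  node(2,1) S=90.2300 payoff=12.5400 vs cont=15.8223 → 15.8223 [wait]  node(2,2) S=109.4880 payoff=0.0000 vs cont=6.7393 → 6.7393 [wait]
k=1: node(1,0) S=81.9112 payoff=20.8588 vs cont=22.0260 → 22.0260 [wait]  node(1,1) S=99.3937 payoff=3.3763 vs cont=11.2366 → 11.2366 [wait]
k=0: node(0,0) S=90.2300 payoff=12.5400 vs cont=16.5643 → 16.5643 [wait]

price = 16.5643
tree:
16.5643
22.0260 11.2366
28.4107 15.8223 6.7393
35.2663 21.5840 10.1871 3.3423
41.4898 28.4107 14.9329 5.5196 1.1888
47.1396 35.2663 21.0807 8.9023 2.1769 0.2085
52.2684 41.4898 28.4107 13.9204 3.9500 0.4182 0.0000
56.9245 47.1396 35.2663 20.8588 7.0875 0.8390 0.0000 0.0000
61.1512 52.2684 41.4898 28.4107 12.5400 1.6831 0.0000 0.0000 0.0000
64.9883 56.9245 47.1396 35.2663 20.8588 3.3763 0.0000 0.0000 0.0000 0.0000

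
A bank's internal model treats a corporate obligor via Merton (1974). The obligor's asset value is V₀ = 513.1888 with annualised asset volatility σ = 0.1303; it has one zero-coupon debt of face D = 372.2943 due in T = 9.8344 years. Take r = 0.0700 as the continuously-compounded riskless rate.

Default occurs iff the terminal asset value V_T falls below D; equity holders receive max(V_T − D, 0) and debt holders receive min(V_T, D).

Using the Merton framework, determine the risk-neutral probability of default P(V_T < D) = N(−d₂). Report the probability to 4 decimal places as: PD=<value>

Apply the equity-as-call identities (strike 372.2943, horizon 9.8344 years):
d₁ = [ln(V₀/D) + (r + σ²/2)T] / (σ√T)
   = [ln(513.1888/372.2943) + (0.0700 + 0.5·0.1303²)·9.8344] / (0.1303·√9.8344)
   = [0.320959 + 0.771893] / 0.408619 = 2.674502
d₂ = d₁ − σ√T = 2.674502 − 0.408619 = 2.265883
risk-neutral PD = N(−d₂) = N(-2.265883) = 0.011729

PD=0.0117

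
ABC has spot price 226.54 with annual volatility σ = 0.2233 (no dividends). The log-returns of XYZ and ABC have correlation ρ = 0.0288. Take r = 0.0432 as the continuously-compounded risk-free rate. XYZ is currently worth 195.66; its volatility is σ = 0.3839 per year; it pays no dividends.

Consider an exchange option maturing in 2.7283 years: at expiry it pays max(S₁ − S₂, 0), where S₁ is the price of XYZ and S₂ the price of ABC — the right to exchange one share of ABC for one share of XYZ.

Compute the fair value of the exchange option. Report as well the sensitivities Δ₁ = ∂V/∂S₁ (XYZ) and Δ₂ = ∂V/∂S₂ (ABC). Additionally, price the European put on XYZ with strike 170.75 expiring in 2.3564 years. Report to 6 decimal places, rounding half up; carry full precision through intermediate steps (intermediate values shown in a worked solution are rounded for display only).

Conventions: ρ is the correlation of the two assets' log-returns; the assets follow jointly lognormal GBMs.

σ_eff = √(σ₁² + σ₂² − 2ρσ₁σ₂) = √(0.3839² + 0.2233² − 2·0.0288·0.3839·0.2233) = 0.438525
d₁ = (ln(S₁/S₂) + (q₂ − q₁ + σ_eff²/2)T) / (σ_eff√T) = (ln(195.66/226.54) + (0.0 − 0.0 + 0.096152)·2.7283) / 0.724337 = 0.159855
d₂ = d₁ − σ_eff√T = 0.159855 − 0.724337 = -0.564482
N(d₁) = 0.563502,  N(d₂) = 0.286213
V = S₁·e^{−q₁T}·N(d₁) − S₂·e^{−q₂T}·N(d₂) = 110.254873 − 64.838720 = 45.416153
Δ₁ = e^{−q₁T}·N(d₁) = 0.563502;  Δ₂ = −e^{−q₂T}·N(d₂) = -0.286213
[vanilla: XYZ put K=170.75]
σ√T = 0.3839·√2.3564 = 0.589308
d₁ = (ln(S/K) + (r+σ²/2)T) / (σ√T) = (ln(195.66/170.75) + (0.0432+0.3839²/2)·2.3564) / 0.589308 = (0.136178 + 0.275439) / 0.589308 = 0.698474
d₂ = d₁ − σ√T = 0.698474 − 0.589308 = 0.109166
e^{−rT} = 0.903213
N(−d₁) = 0.242440,  N(−d₂) = 0.456536
price = K·e^{−rT}·N(−d₂) − S·N(−d₁) = 70.408591 − 47.435885 = 22.972705

exchange price = 45.416153
Δ1 = 0.563502
Δ2 = -0.286213
price(XYZ put K=170.75) = 22.972705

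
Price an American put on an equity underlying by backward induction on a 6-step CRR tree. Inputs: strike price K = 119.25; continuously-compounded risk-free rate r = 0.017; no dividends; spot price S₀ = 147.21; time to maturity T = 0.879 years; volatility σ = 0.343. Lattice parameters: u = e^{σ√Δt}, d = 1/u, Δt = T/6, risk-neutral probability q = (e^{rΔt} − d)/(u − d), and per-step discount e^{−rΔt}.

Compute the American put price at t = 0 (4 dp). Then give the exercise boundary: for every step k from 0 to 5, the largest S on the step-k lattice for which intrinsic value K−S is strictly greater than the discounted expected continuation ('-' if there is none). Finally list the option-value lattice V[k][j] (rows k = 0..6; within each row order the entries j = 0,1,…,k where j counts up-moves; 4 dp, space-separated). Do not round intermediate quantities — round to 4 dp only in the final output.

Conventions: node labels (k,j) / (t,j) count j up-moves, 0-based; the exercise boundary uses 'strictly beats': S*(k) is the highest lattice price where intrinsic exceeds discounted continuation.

price = 6.2218
boundary = - - - - 87.0709 99.2863
tree:
6.2218
9.7924 2.3345
15.0572 4.0641 0.4481
22.4652 7.0037 0.8584 0.0000
32.1791 11.9190 1.6444 0.0000 0.0000
42.8916 19.9637 3.1501 0.0000 0.0000 0.0000
52.2861 32.1791 6.0347 0.0000 0.0000 0.0000 0.0000

params: Δt=0.14650 u=1.14029 d=0.87697 q=0.47670 e^(-rΔt)=0.99751
t_6 payoffs: 52.2861 32.1791 6.0347 0.0000 0.0000 0.0000 0.0000
t_5: node(5,0) S=76.3584 payoff=42.8916 vs cont=42.5949 → 42.8916 [stop]  node(5,1) S=99.2863 payoff=19.9637 vs cont=19.6671 → 19.9637 [stop]  node(5,2) S=129.0985 payoff=0.0000 vs cont=3.1501 → 3.1501 [wait]  node(5,3) S=167.8624 payoff=0.0000 vs cont=0.0000 → 0.0000 [wait]  node(5,4) S=218.2657 payoff=0.0000 vs cont=0.0000 → 0.0000 [wait]  node(5,5) S=283.8034 payoff=0.0000 vs cont=0.0000 → 0.0000 [wait]  ⇒ S*(5)=99.2863
t_4: node(4,0) S=87.0709 payoff=32.1791 vs cont=31.8825 → 32.1791 [stop]  node(4,1) S=113.2153 payoff=6.0347 vs cont=11.9190 → 11.9190 [wait]  node(4,2) S=147.2100 payoff=0.0000 vs cont=1.6444 → 1.6444 [wait]  node(4,3) S=191.4121 payoff=0.0000 vs cont=0.0000 → 0.0000 [wait]  node(4,4) S=248.8866 payoff=0.0000 vs cont=0.0000 → 0.0000 [wait]  ⇒ S*(4)=87.0709
t_3: node(3,0) S=99.2863 payoff=19.9637 vs cont=22.4652 → 22.4652 [wait]  node(3,1) S=129.0985 payoff=0.0000 vs cont=7.0037 → 7.0037 [wait]  node(3,2) S=167.8624 payoff=0.0000 vs cont=0.8584 → 0.8584 [wait]  node(3,3) S=218.2657 payoff=0.0000 vs cont=0.0000 → 0.0000 [wait]  ⇒ S*(3)=-
t_2: node(2,0) S=113.2153 payoff=6.0347 vs cont=15.0572 → 15.0572 [wait]  node(2,1) S=147.2100 payoff=0.0000 vs cont=4.0641 → 4.0641 [wait]  node(2,2) S=191.4121 payoff=0.0000 vs cont=0.4481 → 0.4481 [wait]  ⇒ S*(2)=-
t_1: node(1,0) S=129.0985 payoff=0.0000 vs cont=9.7924 → 9.7924 [wait]  node(1,1) S=167.8624 payoff=0.0000 vs cont=2.3345 → 2.3345 [wait]  ⇒ S*(1)=-
t_0: node(0,0) S=147.2100 payoff=0.0000 vs cont=6.2218 → 6.2218 [wait]  ⇒ S*(0)=-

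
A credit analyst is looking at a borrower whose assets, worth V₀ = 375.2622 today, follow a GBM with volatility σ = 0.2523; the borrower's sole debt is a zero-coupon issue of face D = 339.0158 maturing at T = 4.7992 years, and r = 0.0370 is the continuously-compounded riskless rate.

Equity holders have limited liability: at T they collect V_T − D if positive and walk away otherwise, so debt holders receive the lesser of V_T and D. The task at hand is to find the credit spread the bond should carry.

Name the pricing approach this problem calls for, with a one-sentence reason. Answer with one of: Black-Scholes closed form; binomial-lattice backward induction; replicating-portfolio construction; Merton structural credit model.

framework: Merton structural credit model

Key observation: with the firm-asset dynamics (V₀ = 375.2622) and a single zero-coupon liability of face 339.0158 given, debt value, spread, and default probability all derive from the option view of the balance sheet.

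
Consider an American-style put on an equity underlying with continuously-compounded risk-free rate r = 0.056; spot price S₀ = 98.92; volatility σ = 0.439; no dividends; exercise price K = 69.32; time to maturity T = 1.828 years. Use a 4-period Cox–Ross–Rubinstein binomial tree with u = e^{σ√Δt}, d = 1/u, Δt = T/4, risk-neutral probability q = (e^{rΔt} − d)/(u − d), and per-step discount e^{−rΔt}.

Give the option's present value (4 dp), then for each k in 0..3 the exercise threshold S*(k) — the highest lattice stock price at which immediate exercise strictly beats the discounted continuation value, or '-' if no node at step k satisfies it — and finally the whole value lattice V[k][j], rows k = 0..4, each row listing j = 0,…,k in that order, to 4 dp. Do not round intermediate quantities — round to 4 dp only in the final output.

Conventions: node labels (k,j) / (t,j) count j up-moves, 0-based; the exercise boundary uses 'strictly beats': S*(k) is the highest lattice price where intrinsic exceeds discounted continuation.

price = 6.7600
boundary = - - - 40.6093
tree:
6.7600
11.2735 2.0310
18.3232 3.9269 0.0000
28.7107 7.5925 0.0000 0.0000
39.1386 14.6799 0.0000 0.0000 0.0000

Δt=0.45700, u=1.34551, d=0.74321, q=0.46939, disc=e^(-rΔt)=0.97473
k=4 terminal: V=max(K-S,0) → 39.1386 14.6799 0.0000 0.0000 0.0000
k=3: j=0 S=40.6093 intr=28.7107 cont=26.9592 V=28.7107[EX]; j=1 S=73.5187 intr=0.0000 cont=7.5925 V=7.5925[hold]; j=2 S=133.0977 intr=0.0000 cont=0.0000 V=0.0000[hold]; j=3 S=240.9590 intr=0.0000 cont=0.0000 V=0.0000[hold]  S*(3)=40.6093
k=2: j=0 S=54.6401 intr=14.6799 cont=18.3232 V=18.3232[hold]; j=1 S=98.9200 intr=0.0000 cont=3.9269 V=3.9269[hold]; j=2 S=179.0840 intr=0.0000 cont=0.0000 V=0.0000[hold]  S*(2)=-
k=1: j=0 S=73.5187 intr=0.0000 cont=11.2735 V=11.2735[hold]; j=1 S=133.0977 intr=0.0000 cont=2.0310 V=2.0310[hold]  S*(1)=-
k=0: j=0 S=98.9200 intr=0.0000 cont=6.7600 V=6.7600[hold]  S*(0)=-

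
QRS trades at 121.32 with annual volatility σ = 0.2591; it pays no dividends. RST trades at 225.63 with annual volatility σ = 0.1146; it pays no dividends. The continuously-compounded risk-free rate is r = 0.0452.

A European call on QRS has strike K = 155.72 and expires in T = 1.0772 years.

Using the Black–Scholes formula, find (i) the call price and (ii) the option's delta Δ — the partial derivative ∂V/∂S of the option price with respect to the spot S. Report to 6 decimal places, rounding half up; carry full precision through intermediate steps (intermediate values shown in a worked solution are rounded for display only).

price = 4.729633
Δ = 0.270017

σ√T = 0.2591·√1.0772 = 0.268915
d₁ = (ln(S/K) + (r+σ²/2)T) / (σ√T) = (ln(121.32/155.72) + (0.0452+0.2591²/2)·1.0772) / 0.268915 = (-0.249628 + 0.084847) / 0.268915 = -0.612760
d₂ = d₁ − σ√T = -0.612760 − 0.268915 = -0.881676
e^{−rT} = 0.952477
N(d₁) = 0.270017,  N(d₂) = 0.188976
Call price V = S·N(d₁) − K·e^{−rT}·N(d₂) = 32.758511 − 28.028878 = 4.729633
Δ = N(d₁) = 0.270017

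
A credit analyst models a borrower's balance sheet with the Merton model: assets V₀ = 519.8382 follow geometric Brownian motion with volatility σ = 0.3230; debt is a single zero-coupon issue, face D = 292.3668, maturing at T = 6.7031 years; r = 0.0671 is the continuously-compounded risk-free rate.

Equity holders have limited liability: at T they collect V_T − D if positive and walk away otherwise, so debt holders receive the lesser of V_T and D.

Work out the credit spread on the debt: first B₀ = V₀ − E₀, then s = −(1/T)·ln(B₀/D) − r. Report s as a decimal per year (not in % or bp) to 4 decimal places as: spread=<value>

spread=0.0108

Equity is a call on the firm's assets struck at D = 292.3668:
d₁ = [ln(V₀/D) + (r + σ²/2)T] / (σ√T)
   = [ln(519.8382/292.3668) + (0.0671 + 0.5·0.3230²)·6.7031] / (0.3230·√6.7031)
   = [0.575508 + 0.799442] / 0.836258 = 1.644170
d₂ = d₁ − σ√T = 1.644170 − 0.836258 = 0.807911
N(d₁) = 0.949929,  N(d₂) = 0.790429,  e^(−rT) = 0.637770
E₀ = V₀·N(d₁) − D·e^(−rT)·N(d₂)
   = 519.8382·0.949929 − 292.3668·0.637770·0.790429 = 346.424038
B₀ = V₀ − E₀ = 519.8382 − 346.424038 = 173.414162
spread = −(1/T)·ln(B₀/D) − r = −(1/6.7031)·ln(173.414162/292.3668) − 0.0671 = 0.01082312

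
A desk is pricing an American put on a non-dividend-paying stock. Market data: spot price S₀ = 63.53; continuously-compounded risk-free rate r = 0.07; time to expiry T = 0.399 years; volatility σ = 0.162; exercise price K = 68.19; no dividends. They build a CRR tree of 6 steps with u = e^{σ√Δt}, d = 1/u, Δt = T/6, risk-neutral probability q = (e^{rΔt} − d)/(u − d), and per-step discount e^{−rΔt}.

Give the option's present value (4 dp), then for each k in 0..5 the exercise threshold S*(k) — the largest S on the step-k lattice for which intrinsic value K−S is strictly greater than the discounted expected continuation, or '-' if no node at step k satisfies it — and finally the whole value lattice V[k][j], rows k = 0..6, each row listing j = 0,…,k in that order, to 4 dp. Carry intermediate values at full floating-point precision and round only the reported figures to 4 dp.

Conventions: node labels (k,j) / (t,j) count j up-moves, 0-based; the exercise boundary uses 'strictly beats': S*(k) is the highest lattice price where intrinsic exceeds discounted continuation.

price = 4.8614
boundary = - 60.9307 58.4377 60.9307 63.5300 60.9307
tree:
4.8614
7.2593 2.9041
9.7523 4.7108 1.4230
12.1433 7.2593 2.6266 0.4318
14.4365 9.7523 4.6600 0.9542 0.0000
16.6358 12.1433 7.2593 2.1087 0.0000 0.0000
18.7452 14.4365 9.7523 4.6600 0.0000 0.0000 0.0000

Δt=0.06650  u=1.04266  d=0.95908  q=0.54539  discount=0.99536
step 6 (expiry): payoffs max(K−S,0) = 18.7452 14.4365 9.7523 4.6600 0.0000 0.0000 0.0000
step 5: (k=5,j=0): S=51.5542, K−S=16.6358, hold=16.3192 ⇒ V=16.6358 exercise | (k=5,j=1): S=56.0467, K−S=12.1433, hold=11.8267 ⇒ V=12.1433 exercise | (k=5,j=2): S=60.9307, K−S=7.2593, hold=6.9427 ⇒ V=7.2593 exercise | (k=5,j=3): S=66.2402, K−S=1.9498, hold=2.1087 ⇒ V=2.1087 continue | (k=5,j=4): S=72.0125, K−S=0.0000, hold=0.0000 ⇒ V=0.0000 continue | (k=5,j=5): S=78.2878, K−S=0.0000, hold=0.0000 ⇒ V=0.0000 continue  boundary S*=60.9307
step 4: (k=4,j=0): S=53.7535, K−S=14.4365, hold=14.1198 ⇒ V=14.4365 exercise | (k=4,j=1): S=58.4377, K−S=9.7523, hold=9.4357 ⇒ V=9.7523 exercise | (k=4,j=2): S=63.5300, K−S=4.6600, hold=4.4296 ⇒ V=4.6600 exercise | (k=4,j=3): S=69.0661, K−S=0.0000, hold=0.9542 ⇒ V=0.9542 continue | (k=4,j=4): S=75.0846, K−S=0.0000, hold=0.0000 ⇒ V=0.0000 continue  boundary S*=63.5300
step 3: (k=3,j=0): S=56.0467, K−S=12.1433, hold=11.8267 ⇒ V=12.1433 exercise | (k=3,j=1): S=60.9307, K−S=7.2593, hold=6.9427 ⇒ V=7.2593 exercise | (k=3,j=2): S=66.2402, K−S=1.9498, hold=2.6266 ⇒ V=2.6266 continue | (k=3,j=3): S=72.0125, K−S=0.0000, hold=0.4318 ⇒ V=0.4318 continue  boundary S*=60.9307
step 2: (k=2,j=0): S=58.4377, K−S=9.7523, hold=9.4357 ⇒ V=9.7523 exercise | (k=2,j=1): S=63.5300, K−S=4.6600, hold=4.7108 ⇒ V=4.7108 continue | (k=2,j=2): S=69.0661, K−S=0.0000, hold=1.4230 ⇒ V=1.4230 continue  boundary S*=58.4377
step 1: (k=1,j=0): S=60.9307, K−S=7.2593, hold=6.9702 ⇒ V=7.2593 exercise | (k=1,j=1): S=66.2402, K−S=1.9498, hold=2.9041 ⇒ V=2.9041 continue  boundary S*=60.9307
step 0: (k=0,j=0): S=63.5300, K−S=4.6600, hold=4.8614 ⇒ V=4.8614 continue  boundary S*=-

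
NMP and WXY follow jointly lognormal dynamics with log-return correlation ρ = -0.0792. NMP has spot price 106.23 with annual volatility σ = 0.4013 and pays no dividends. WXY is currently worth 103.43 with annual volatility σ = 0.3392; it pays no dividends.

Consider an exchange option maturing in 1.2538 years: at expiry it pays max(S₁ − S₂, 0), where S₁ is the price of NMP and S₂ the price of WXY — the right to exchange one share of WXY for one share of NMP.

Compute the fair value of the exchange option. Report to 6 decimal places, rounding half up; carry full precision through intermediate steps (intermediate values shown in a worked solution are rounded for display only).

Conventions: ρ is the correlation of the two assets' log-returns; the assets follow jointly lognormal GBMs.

σ_eff = √(σ₁² + σ₂² − 2ρσ₁σ₂) = √(0.4013² + 0.3392² − 2·-0.0792·0.4013·0.3392) = 0.545582
d₁ = (ln(S₁/S₂) + (q₂ − q₁ + σ_eff²/2)T) / (σ_eff√T) = (ln(106.23/103.43) + (0.0 − 0.0 + 0.148830)·1.2538) / 0.610906 = 0.349177
d₂ = d₁ − σ_eff√T = 0.349177 − 0.610906 = -0.261729
N(d₁) = 0.636522,  N(d₂) = 0.396765
V = S₁·e^{−q₁T}·N(d₁) − S₂·e^{−q₂T}·N(d₂) = 67.617723 − 41.037443 = 26.580280
Key observation: pricing in WXY-units makes this a unit-strike call on the ratio S₁/S₂ — the risk-free rate cancels and cannot affect the value.

exchange price = 26.580280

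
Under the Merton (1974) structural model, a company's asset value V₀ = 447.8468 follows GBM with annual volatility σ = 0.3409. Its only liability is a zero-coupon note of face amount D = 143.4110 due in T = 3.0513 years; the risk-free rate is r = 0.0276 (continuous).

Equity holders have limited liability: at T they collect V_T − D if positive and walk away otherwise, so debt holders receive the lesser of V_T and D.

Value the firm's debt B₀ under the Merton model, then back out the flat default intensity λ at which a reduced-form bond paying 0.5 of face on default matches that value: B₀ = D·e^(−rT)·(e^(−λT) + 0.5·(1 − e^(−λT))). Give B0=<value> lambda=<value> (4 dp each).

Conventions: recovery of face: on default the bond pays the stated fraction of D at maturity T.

Equity is a call on the firm's assets struck at D = 143.4110:
d₁ = [ln(V₀/D) + (r + σ²/2)T] / (σ√T)
   = [ln(447.8468/143.4110) + (0.0276 + 0.5·0.3409²)·3.0513] / (0.3409·√3.0513)
   = [1.138737 + 0.261516] / 0.595483 = 2.351456
d₂ = d₁ − σ√T = 2.351456 − 0.595483 = 1.755973
N(d₁) = 0.990650,  N(d₂) = 0.960454,  e^(−rT) = 0.919233
E₀ = V₀·N(d₁) − D·e^(−rT)·N(d₂)
   = 447.8468·0.990650 − 143.4110·0.919233·0.960454 = 317.044658
B₀ = V₀ − E₀ = 447.8468 − 317.044658 = 130.802142
e^(−λT) = (B₀·e^(rT)/D − 0.5)/(1 − 0.5) = (130.8021·1.087864/143.4110 − 0.5)/0.5 = 0.98443437
λ = −ln(0.98443437)/3.0513 = 0.005141

B0=130.8021 lambda=0.0051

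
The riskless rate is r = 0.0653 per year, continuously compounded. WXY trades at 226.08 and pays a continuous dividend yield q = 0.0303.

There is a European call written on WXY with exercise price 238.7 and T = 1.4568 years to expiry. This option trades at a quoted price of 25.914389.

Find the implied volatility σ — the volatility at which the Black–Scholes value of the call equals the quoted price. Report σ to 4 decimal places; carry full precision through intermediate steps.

At σ = 0.2528 the Black–Scholes value reproduces the quote:
σ√T = 0.2528·√1.4568 = 0.305124
d₁ = (ln(S/K) + (r−q+σ²/2)T) / (σ√T) = (ln(226.08/238.7) + (0.0653−0.0303+0.2528²/2)·1.4568) / 0.305124 = (-0.054319 + 0.097538) / 0.305124 = 0.141647
d₂ = d₁ − σ√T = 0.141647 − 0.305124 = -0.163478
e^{−rT} = 0.909256
e^{−qT} = 0.956819
N(d₁) = 0.556320,  N(d₂) = 0.435071
V = S·e^{−qT}·N(d₁) − K·e^{−rT}·N(d₂) = 120.341924 − 94.427535 = 25.914389 (matching the quote); vega is positive throughout, so no other σ reproduces this price

sigma = 0.2528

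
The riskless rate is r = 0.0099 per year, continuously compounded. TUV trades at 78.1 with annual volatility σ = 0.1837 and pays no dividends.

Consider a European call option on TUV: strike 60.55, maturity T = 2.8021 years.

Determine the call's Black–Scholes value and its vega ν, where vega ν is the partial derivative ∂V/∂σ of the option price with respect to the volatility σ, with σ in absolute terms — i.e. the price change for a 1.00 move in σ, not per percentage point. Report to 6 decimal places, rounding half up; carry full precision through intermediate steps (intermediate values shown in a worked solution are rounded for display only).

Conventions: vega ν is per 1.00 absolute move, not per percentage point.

σ√T = 0.1837·√2.8021 = 0.307504
d₁ = (ln(S/K) + (r+σ²/2)T) / (σ√T) = (ln(78.1/60.55) + (0.0099+0.1837²/2)·2.8021) / 0.307504 = (0.254521 + 0.075020) / 0.307504 = 1.071663
d₂ = d₁ − σ√T = 1.071663 − 0.307504 = 0.764159
e^{−rT} = 0.972640
N(d₁) = 0.858064,  N(d₂) = 0.777614
Call price V = S·N(d₁) − K·e^{−rT}·N(d₂) = 67.014819 − 45.796297 = 21.218522
φ(d₁) = (1/√(2π))·e^{−d₁²/2} = 0.224660
ν = S·φ(d₁)·√T = 29.370930

price = 21.218522
ν = 29.370930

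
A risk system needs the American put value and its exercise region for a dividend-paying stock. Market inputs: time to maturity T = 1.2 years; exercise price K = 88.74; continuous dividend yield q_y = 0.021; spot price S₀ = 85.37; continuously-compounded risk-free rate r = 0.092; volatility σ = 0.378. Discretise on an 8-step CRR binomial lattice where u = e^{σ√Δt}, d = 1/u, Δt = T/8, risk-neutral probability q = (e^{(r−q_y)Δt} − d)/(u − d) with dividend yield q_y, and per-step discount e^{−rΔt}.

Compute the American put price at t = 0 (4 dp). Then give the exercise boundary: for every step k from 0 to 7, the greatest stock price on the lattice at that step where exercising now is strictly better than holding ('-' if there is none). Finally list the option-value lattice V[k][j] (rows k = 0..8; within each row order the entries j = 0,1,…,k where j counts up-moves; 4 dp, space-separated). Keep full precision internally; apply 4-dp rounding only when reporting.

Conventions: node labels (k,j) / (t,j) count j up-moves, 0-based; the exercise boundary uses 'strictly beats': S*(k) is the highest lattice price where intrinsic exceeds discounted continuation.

price = 12.7196
boundary = - - - 55.0256 63.7008 55.0256 63.7008 73.7437
tree:
12.7196
18.1974 7.5932
25.2197 11.6783 3.7175
33.7144 17.4226 6.2564 1.2810
41.2082 25.0392 10.2874 2.3977 0.1995
47.6814 33.7144 16.4015 4.4569 0.4044 0.0000
53.2730 41.2082 25.0392 8.2164 0.8199 0.0000 0.0000
58.1032 47.6814 33.7144 14.9963 1.6622 0.0000 0.0000 0.0000
62.2755 53.2730 41.2082 25.0392 3.3700 0.0000 0.0000 0.0000 0.0000

Δt=0.15000  u=1.15766  d=0.86381  q=0.49990  discount=0.98629
step 8 (expiry): payoffs max(K−S,0) = 62.2755 53.2730 41.2082 25.0392 3.3700 0.0000 0.0000 0.0000 0.0000
step 7: (k=7,j=0): S=30.6368, K−S=58.1032, hold=56.9833 ⇒ V=58.1032 exercise | (k=7,j=1): S=41.0586, K−S=47.6814, hold=46.5943 ⇒ V=47.6814 exercise | (k=7,j=2): S=55.0256, K−S=33.7144, hold=32.6713 ⇒ V=33.7144 exercise | (k=7,j=3): S=73.7437, K−S=14.9963, hold=14.0120 ⇒ V=14.9963 exercise | (k=7,j=4): S=98.8292, K−S=0.0000, hold=1.6622 ⇒ V=1.6622 continue | (k=7,j=5): S=132.4481, K−S=0.0000, hold=0.0000 ⇒ V=0.0000 continue | (k=7,j=6): S=177.5032, K−S=0.0000, hold=0.0000 ⇒ V=0.0000 continue | (k=7,j=7): S=237.8847, K−S=0.0000, hold=0.0000 ⇒ V=0.0000 continue  boundary S*=73.7437
step 6: (k=6,j=0): S=35.4670, K−S=53.2730, hold=52.1684 ⇒ V=53.2730 exercise | (k=6,j=1): S=47.5318, K−S=41.2082, hold=40.1415 ⇒ V=41.2082 exercise | (k=6,j=2): S=63.7008, K−S=25.0392, hold=24.0233 ⇒ V=25.0392 exercise | (k=6,j=3): S=85.3700, K−S=3.3700, hold=8.2164 ⇒ V=8.2164 continue | (k=6,j=4): S=114.4104, K−S=0.0000, hold=0.8199 ⇒ V=0.8199 continue | (k=6,j=5): S=153.3296, K−S=0.0000, hold=0.0000 ⇒ V=0.0000 continue | (k=6,j=6): S=205.4879, K−S=0.0000, hold=0.0000 ⇒ V=0.0000 continue  boundary S*=63.7008
step 5: (k=5,j=0): S=41.0586, K−S=47.6814, hold=46.5943 ⇒ V=47.6814 exercise | (k=5,j=1): S=55.0256, K−S=33.7144, hold=32.6713 ⇒ V=33.7144 exercise | (k=5,j=2): S=73.7437, K−S=14.9963, hold=16.4015 ⇒ V=16.4015 continue | (k=5,j=3): S=98.8292, K−S=0.0000, hold=4.4569 ⇒ V=4.4569 continue | (k=5,j=4): S=132.4481, K−S=0.0000, hold=0.4044 ⇒ V=0.4044 continue | (k=5,j=5): S=177.5032, K−S=0.0000, hold=0.0000 ⇒ V=0.0000 continue  boundary S*=55.0256
step 4: (k=4,j=0): S=47.5318, K−S=41.2082, hold=40.1415 ⇒ V=41.2082 exercise | (k=4,j=1): S=63.7008, K−S=25.0392, hold=24.7162 ⇒ V=25.0392 exercise | (k=4,j=2): S=85.3700, K−S=3.3700, hold=10.2874 ⇒ V=10.2874 continue | (k=4,j=3): S=114.4104, K−S=0.0000, hold=2.3977 ⇒ V=2.3977 continue | (k=4,j=4): S=153.3296, K−S=0.0000, hold=0.1995 ⇒ V=0.1995 continue  boundary S*=63.7008
step 3: (k=3,j=0): S=55.0256, K−S=33.7144, hold=32.6713 ⇒ V=33.7144 exercise | (k=3,j=1): S=73.7437, K−S=14.9963, hold=17.4226 ⇒ V=17.4226 continue | (k=3,j=2): S=98.8292, K−S=0.0000, hold=6.2564 ⇒ V=6.2564 continue | (k=3,j=3): S=132.4481, K−S=0.0000, hold=1.2810 ⇒ V=1.2810 continue  boundary S*=55.0256
step 2: (k=2,j=0): S=63.7008, K−S=25.0392, hold=25.2197 ⇒ V=25.2197 continue | (k=2,j=1): S=85.3700, K−S=3.3700, hold=11.6783 ⇒ V=11.6783 continue | (k=2,j=2): S=114.4104, K−S=0.0000, hold=3.7175 ⇒ V=3.7175 continue  boundary S*=-
step 1: (k=1,j=0): S=73.7437, K−S=14.9963, hold=18.1974 ⇒ V=18.1974 continue | (k=1,j=1): S=98.8292, K−S=0.0000, hold=7.5932 ⇒ V=7.5932 continue  boundary S*=-
step 0: (k=0,j=0): S=85.3700, K−S=3.3700, hold=12.7196 ⇒ V=12.7196 continue  boundary S*=-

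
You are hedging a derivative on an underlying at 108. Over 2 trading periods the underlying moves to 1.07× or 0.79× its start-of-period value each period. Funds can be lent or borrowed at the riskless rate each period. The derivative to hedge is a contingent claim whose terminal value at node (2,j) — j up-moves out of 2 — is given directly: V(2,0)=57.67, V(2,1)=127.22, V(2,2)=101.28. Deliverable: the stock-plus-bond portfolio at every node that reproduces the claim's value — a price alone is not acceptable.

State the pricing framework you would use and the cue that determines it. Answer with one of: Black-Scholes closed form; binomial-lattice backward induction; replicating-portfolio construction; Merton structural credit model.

framework: replicating-portfolio construction

Key observation: what is demanded is not a single number but the (Δ, B) position at each node of the 1.07/0.79 tree starting at 108; constructing those positions is the replicating-portfolio method.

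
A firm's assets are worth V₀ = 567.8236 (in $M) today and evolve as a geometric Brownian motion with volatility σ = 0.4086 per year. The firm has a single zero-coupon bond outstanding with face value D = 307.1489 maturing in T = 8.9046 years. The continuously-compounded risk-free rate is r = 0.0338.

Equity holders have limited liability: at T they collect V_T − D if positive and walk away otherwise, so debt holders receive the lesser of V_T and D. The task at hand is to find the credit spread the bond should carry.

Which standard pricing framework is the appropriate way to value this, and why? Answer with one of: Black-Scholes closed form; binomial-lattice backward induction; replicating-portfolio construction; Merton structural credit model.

framework: Merton structural credit model

Key observation: the data describe a firm's assets (V₀ = 567.8236, GBM) and a single zero-coupon debt of face 307.1489, so credit quantities follow from equity-as-call in the structural model.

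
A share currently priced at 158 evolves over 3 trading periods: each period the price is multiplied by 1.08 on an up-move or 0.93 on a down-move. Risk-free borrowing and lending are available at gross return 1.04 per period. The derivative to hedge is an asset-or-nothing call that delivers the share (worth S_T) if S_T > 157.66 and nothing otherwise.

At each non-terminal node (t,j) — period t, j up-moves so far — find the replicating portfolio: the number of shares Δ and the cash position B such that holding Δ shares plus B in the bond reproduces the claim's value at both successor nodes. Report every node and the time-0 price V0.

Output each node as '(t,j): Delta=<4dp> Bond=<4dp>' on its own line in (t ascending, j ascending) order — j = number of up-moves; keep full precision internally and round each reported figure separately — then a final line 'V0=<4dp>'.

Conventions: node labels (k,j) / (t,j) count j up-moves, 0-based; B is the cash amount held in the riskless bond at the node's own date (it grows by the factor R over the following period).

The replicating-portfolio and risk-neutral prices coincide; use p* = (1.04−0.93)/(1.08−0.93) = 0.7333 for the latter.
At maturity the claim pays: V(3,0)=0.0000, V(3,1)=0.0000, V(3,2)=171.3908, V(3,3)=199.0345
  t=2,j=0: stock 136.6542 → up 147.5865 (V=0.0000), down 127.0884 (V=0.0000). Price 0.0000; hedge Δ=0.0000, bond B=0.0000.
  t=2,j=1: stock 158.6952 → up 171.3908 (V=171.3908), down 147.5865 (V=0.0000). Price 120.8525; hedge Δ=7.2000, bond B=-1021.7529.
  t=2,j=2: stock 184.2912 → up 199.0345 (V=199.0345), down 171.3908 (V=171.3908). Price 184.2912; hedge Δ=1.0000, bond B=0.0000.
  t=1,j=0: stock 146.9400 → up 158.6952 (V=120.8525), down 136.6542 (V=0.0000). Price 85.2165; hedge Δ=5.4831, bond B=-720.4668.
  t=1,j=1: stock 170.6400 → up 184.2912 (V=184.2912), down 158.6952 (V=120.8525). Price 160.9367; hedge Δ=2.4785, bond B=-261.9879.
  t=0,j=0: stock 158.0000 → up 170.6400 (V=160.9367), down 146.9400 (V=85.2165). Price 135.3314; hedge Δ=3.1949, bond B=-369.4702.
Verification: the root portfolio costs Δ(0,0)·S0 + B(0,0) = 135.3314, matching V0.

(0,0): Delta=3.1949 Bond=-369.4702
(1,0): Delta=5.4831 Bond=-720.4668
(1,1): Delta=2.4785 Bond=-261.9879
(2,0): Delta=0.0000 Bond=0.0000
(2,1): Delta=7.2000 Bond=-1021.7529
(2,2): Delta=1.0000 Bond=0.0000
V0=135.3314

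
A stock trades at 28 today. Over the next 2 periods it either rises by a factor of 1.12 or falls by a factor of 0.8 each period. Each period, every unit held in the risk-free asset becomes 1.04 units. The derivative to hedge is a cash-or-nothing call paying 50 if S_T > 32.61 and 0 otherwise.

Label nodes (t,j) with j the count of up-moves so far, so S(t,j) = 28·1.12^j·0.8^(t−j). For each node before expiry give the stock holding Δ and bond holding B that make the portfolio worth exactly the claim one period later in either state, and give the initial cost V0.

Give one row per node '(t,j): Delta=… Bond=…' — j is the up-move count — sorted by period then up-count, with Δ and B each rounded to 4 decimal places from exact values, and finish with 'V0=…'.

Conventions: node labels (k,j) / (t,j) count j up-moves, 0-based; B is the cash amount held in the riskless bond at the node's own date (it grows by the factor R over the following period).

(0,0): Delta=4.0243 Bond=-86.6771
(1,0): Delta=0.0000 Bond=0.0000
(1,1): Delta=4.9825 Bond=-120.1923
V0=26.0031

No-arbitrage ⇒ martingale measure with p* = (R−d)/(u−d) = 0.7500.
Terminal payoffs: V(2,0)=0.0000, V(2,1)=0.0000, V(2,2)=50.0000
  t=1,j=0: stock 22.4000 → up 25.0880 (V=0.0000), down 17.9200 (V=0.0000). Price 0.0000; hedge Δ=0.0000, bond B=0.0000.
  t=1,j=1: stock 31.3600 → up 35.1232 (V=50.0000), down 25.0880 (V=0.0000). Price 36.0577; hedge Δ=4.9825, bond B=-120.1923.
  t=0,j=0: stock 28.0000 → up 31.3600 (V=36.0577), down 22.4000 (V=0.0000). Price 26.0031; hedge Δ=4.0243, bond B=-86.6771.
Check: Δ(0,0)·S0 + B(0,0) = 26.0031 = V0.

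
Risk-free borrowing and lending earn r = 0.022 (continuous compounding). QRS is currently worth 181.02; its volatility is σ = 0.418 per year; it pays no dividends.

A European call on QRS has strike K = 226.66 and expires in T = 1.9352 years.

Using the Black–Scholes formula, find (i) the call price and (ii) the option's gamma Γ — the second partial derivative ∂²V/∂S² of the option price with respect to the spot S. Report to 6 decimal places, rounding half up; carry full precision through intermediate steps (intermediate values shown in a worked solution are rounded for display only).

price = 29.602186
Γ = 0.003789

σ√T = 0.418·√1.9352 = 0.581486
d₁ = (ln(S/K) + (r+σ²/2)T) / (σ√T) = (ln(181.02/226.66) + (0.022+0.418²/2)·1.9352) / 0.581486 = (-0.224844 + 0.211637) / 0.581486 = -0.022711
d₂ = d₁ − σ√T = -0.022711 − 0.581486 = -0.604197
e^{−rT} = 0.958319
N(d₁) = 0.490940,  N(d₂) = 0.272856
Call price V = S·N(d₁) − K·e^{−rT}·N(d₂) = 88.870018 − 59.267833 = 29.602186
φ(d₁) = (1/√(2π))·e^{−d₁²/2} = 0.398839
Γ = φ(d₁) / (S·σ·√T) = 0.003789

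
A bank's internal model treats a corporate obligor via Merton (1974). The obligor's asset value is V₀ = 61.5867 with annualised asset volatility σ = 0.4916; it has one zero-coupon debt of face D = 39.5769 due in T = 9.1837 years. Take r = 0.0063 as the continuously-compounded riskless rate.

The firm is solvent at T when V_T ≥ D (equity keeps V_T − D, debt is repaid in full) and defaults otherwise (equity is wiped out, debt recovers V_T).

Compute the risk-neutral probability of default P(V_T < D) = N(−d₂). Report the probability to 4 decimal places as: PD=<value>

PD=0.6588

Equity is a call on the firm's assets struck at D = 39.5769:
d₁ = [ln(V₀/D) + (r + σ²/2)T] / (σ√T)
   = [ln(61.5867/39.5769) + (0.0063 + 0.5·0.4916²)·9.1837] / (0.4916·√9.1837)
   = [0.442200 + 1.167572] / 1.489775 = 1.080547
d₂ = d₁ − σ√T = 1.080547 − 1.489775 = -0.409228
risk-neutral PD = N(−d₂) = N(0.409228) = 0.658814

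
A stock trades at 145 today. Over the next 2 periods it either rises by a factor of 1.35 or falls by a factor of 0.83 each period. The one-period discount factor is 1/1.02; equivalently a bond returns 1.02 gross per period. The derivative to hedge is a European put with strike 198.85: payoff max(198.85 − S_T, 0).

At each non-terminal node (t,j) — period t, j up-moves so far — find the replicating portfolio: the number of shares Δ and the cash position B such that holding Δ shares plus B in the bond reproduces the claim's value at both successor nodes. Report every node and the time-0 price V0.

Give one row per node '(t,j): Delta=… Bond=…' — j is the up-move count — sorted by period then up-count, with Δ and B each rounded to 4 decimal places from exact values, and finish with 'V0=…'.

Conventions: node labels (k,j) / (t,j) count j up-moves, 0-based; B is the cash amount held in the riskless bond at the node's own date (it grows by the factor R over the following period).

(0,0): Delta=-0.6892 Bond=154.4606
(1,0): Delta=-1.0000 Bond=194.9510
(1,1): Delta=-0.3574 Bond=92.5898
V0=54.5223

Since d<R<u, set p* = (R−d)/(u−d) = 0.3654; price each node as the discounted p*-expectation of its children.
Payoffs at expiry: V(2,0)=98.9595, V(2,1)=36.3775, V(2,2)=0.0000
(1,0): S=120.3500. Δ = (V_up−V_dn)/(S_up−S_dn) = (36.3775−98.9595)/(162.4725−99.8905) = -1.0000. V = [p*·36.3775 + (1−p*)·98.9595]/1.02 = 74.6010. B = V − Δ·S = 194.9510.
(1,1): S=195.7500. Δ = (V_up−V_dn)/(S_up−S_dn) = (0.0000−36.3775)/(264.2625−162.4725) = -0.3574. V = [p*·0.0000 + (1−p*)·36.3775]/1.02 = 22.6331. B = V − Δ·S = 92.5898.
(0,0): S=145.0000. Δ = (V_up−V_dn)/(S_up−S_dn) = (22.6331−74.6010)/(195.7500−120.3500) = -0.6892. V = [p*·22.6331 + (1−p*)·74.6010]/1.02 = 54.5223. B = V − Δ·S = 154.4606.
Verification: the root portfolio costs Δ(0,0)·S0 + B(0,0) = 54.5223, matching V0.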